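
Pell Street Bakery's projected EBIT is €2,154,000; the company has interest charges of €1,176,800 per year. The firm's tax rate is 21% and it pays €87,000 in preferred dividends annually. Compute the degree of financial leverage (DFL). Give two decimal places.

Interest = €1,176,800.00.
Pre-tax preferred-dividend burden = €87,000 ÷ (1 − 0.21) = €110,126.58.
DFL = EBIT ÷ [EBIT − I − D_p/(1−t)] = €2,154,000 ÷ [€2,154,000 − €1,176,800.00 − €110,126.58] = €2,154,000 ÷ €867,073.42 = 2.4842.

2.48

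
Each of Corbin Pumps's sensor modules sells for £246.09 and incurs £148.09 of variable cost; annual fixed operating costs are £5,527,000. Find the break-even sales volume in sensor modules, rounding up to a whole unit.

56,398 sensor modules

Unit CM = price − variable cost = £246.09 − £148.09 = £98.00.
Break-even volume = fixed costs ÷ CM per unit = £5,527,000 ÷ £98.00 = 56,397.96, so 56,398 sensor modules.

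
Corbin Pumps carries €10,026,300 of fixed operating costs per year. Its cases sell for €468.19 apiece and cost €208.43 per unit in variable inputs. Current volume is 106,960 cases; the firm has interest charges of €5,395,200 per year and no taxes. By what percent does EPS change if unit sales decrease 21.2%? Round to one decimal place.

At 106,960 units, contribution = 106,960 × €259.76 = €27,783,929.60.
Operating income = contribution − fixed costs = €27,783,929.60 − €10,026,300 = €17,757,629.60.
Interest = €5,395,200.00, so EBIT − I = €12,362,429.60.
Degree of combined leverage = contribution ÷ (EBIT − I) = €27,783,929.60 ÷ €12,362,429.60 = 2.2474.
EPS therefore changes by 2.2474 × (-21.2%) = -47.6%.

-47.6%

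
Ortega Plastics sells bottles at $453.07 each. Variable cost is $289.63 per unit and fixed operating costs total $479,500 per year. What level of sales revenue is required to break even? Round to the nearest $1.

$1,329,216

Contribution margin per unit = $453.07 − $289.63 = $163.44, a CM ratio of $163.44 ÷ $453.07 = 0.3607.
Break-even sales = FC ÷ CM ratio = $479,500 × $453.07 / $163.44 = $1,329,216.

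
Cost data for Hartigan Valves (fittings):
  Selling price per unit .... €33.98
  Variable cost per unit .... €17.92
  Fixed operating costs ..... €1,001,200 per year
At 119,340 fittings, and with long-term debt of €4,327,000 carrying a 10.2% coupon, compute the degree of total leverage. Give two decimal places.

At 119,340 units, contribution = 119,340 × €16.06 = €1,916,600.40.
Subtracting fixed costs: EBIT = €1,916,600.40 − €1,001,200 = €915,400.40. Interest = €441,354.00, so EBIT − I = €474,046.40.
DCL = contribution ÷ (EBIT − I) = €1,916,600.40 ÷ €474,046.40 = 4.0431.

4.04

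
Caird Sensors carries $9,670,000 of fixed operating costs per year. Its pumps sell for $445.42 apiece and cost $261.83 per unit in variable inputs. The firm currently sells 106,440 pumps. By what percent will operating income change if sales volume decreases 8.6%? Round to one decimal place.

-17.0%

At 106,440 units, contribution = 106,440 × $183.59 = $19,541,319.60.
Operating income = contribution − fixed costs = $19,541,319.60 − $9,670,000 = $9,871,319.60.
So DOL = total CM / EBIT = $19,541,319.60 / $9,871,319.60 = 1.9796.
So EBIT moves 1.9796 × (-8.6%) = -17.0%.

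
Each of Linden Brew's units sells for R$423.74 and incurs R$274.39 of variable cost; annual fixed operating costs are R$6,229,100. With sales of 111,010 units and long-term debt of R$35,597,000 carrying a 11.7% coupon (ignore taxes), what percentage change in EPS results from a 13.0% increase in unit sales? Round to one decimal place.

+34.8%

Total contribution margin = 111,010 × R$149.35 = R$16,579,343.50.
Subtracting fixed costs: EBIT = R$16,579,343.50 − R$6,229,100 = R$10,350,243.50.
Interest = R$4,164,849.00, so EBIT − I = R$6,185,394.50.
Degree of combined leverage = contribution ÷ (EBIT − I) = R$16,579,343.50 ÷ R$6,185,394.50 = 2.6804.
%ΔEPS = DCL × %ΔSales = 2.6804 × +13.0% = +34.8%.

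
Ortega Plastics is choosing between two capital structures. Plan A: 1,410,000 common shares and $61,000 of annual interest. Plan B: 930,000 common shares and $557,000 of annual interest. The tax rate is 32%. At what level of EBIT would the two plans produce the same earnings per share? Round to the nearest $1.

Set EPS_A = EPS_B: (EBIT − $61,000)(1 − 0.32) ÷ 1,410,000 = (EBIT − $557,000)(1 − 0.32) ÷ 930,000.
Cancelling (1 − t) and cross-multiplying: 930,000·(EBIT − 61,000) = 1,410,000·(EBIT − 557,000).
EBIT × (1,410,000 − 930,000) = 557,000 × 1,410,000 − 61,000 × 930,000 = 728,640,000,000, so EBIT = 728,640,000,000 ÷ 480,000 = 1,518,000.00.

$1,518,000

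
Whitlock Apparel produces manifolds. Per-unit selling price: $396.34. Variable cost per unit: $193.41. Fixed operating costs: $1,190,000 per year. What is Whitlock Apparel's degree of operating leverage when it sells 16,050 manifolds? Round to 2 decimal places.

At 16,050 units, contribution = 16,050 × $202.93 = $3,257,026.50.
Subtracting fixed costs: EBIT = $3,257,026.50 − $1,190,000 = $2,067,026.50.
So DOL = total CM / EBIT = $3,257,026.50 / $2,067,026.50 = 1.5757.

1.58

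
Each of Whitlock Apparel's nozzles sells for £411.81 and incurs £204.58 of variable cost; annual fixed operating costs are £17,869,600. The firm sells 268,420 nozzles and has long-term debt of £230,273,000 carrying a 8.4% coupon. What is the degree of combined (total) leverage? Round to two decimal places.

3.02

Total contribution margin = 268,420 × £207.23 = £55,624,676.60.
EBIT = £55,624,676.60 − £17,869,600 = £37,755,076.60. Interest = £19,342,932.00, so EBIT − I = £18,412,144.60.
DCL = contribution ÷ (EBIT − I) = £55,624,676.60 ÷ £18,412,144.60 = 3.0211.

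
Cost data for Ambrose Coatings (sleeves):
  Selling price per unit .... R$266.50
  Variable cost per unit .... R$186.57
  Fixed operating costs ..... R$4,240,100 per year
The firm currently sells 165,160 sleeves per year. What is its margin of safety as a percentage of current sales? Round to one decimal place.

67.9%

Unit CM = price − variable cost = R$266.50 − R$186.57 = R$79.93. Break-even units = R$4,240,100 ÷ R$79.93 = 53,047.67; break-even revenue = 53,047.67 × R$266.50 = R$14,137,203.18.
Current sales = 165,160 × R$266.50 = R$44,015,140.00.
Margin of safety = (R$44,015,140.00 − R$14,137,203.18) ÷ R$44,015,140.00 = 67.9%.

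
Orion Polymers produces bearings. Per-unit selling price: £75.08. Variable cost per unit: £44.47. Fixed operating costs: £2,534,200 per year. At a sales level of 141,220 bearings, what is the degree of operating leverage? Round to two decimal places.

Total contribution margin = 141,220 × £30.61 = £4,322,744.20.
EBIT = £4,322,744.20 − £2,534,200 = £1,788,544.20.
DOL = contribution ÷ EBIT = £4,322,744.20 ÷ £1,788,544.20 = 2.4169.

2.42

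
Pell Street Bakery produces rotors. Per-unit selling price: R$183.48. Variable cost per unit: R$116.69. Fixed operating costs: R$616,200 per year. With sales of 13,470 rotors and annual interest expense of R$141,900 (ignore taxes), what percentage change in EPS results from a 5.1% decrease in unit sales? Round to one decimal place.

At 13,470 units, contribution = 13,470 × R$66.79 = R$899,661.30.
Subtracting fixed costs: EBIT = R$899,661.30 − R$616,200 = R$283,461.30.
Interest = R$141,900.00, so EBIT − I = R$141,561.30.
Degree of combined leverage = contribution ÷ (EBIT − I) = R$899,661.30 ÷ R$141,561.30 = 6.3553.
EPS therefore changes by 6.3553 × (-5.1%) = -32.4%.

-32.4%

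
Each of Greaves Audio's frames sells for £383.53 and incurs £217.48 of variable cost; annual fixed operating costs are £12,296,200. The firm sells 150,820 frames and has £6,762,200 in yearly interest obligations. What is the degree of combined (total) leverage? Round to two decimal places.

At 150,820 units, contribution = 150,820 × £166.05 = £25,043,661.00.
Operating income = contribution − fixed costs = £25,043,661.00 − £12,296,200 = £12,747,461.00. Interest = £6,762,200.00, so EBIT − I = £5,985,261.00.
Degree of total leverage = total CM / (EBIT − interest) = £25,043,661.00 / £5,985,261.00 = 4.1842.

4.18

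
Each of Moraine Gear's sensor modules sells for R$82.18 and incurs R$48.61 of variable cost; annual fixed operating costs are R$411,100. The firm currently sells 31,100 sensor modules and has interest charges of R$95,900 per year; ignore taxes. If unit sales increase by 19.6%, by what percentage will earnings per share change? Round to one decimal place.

+38.1%

Total contribution margin = 31,100 × R$33.57 = R$1,044,027.00.
Subtracting fixed costs: EBIT = R$1,044,027.00 − R$411,100 = R$632,927.00.
Interest = R$95,900.00, so EBIT − I = R$537,027.00.
Degree of combined leverage = contribution ÷ (EBIT − I) = R$1,044,027.00 ÷ R$537,027.00 = 1.9441.
EPS therefore changes by 1.9441 × (+19.6%) = +38.1%.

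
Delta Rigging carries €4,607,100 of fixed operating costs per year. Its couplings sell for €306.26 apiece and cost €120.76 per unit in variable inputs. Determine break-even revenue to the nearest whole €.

€7,606,310

CM per unit = €306.26 − €120.76 = €185.50; CM ratio = €185.50 / €306.26 = 0.6057.
Break-even revenue = fixed costs × price ÷ CM = €4,607,100 × €306.26 ÷ €185.50 = €7,606,310.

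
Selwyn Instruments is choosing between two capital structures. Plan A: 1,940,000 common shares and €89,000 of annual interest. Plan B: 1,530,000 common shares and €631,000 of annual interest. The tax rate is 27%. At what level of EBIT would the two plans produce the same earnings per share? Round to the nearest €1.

€2,653,585

Set EPS_A = EPS_B: (EBIT − €89,000)(1 − 0.27) ÷ 1,940,000 = (EBIT − €631,000)(1 − 0.27) ÷ 1,530,000.
Cancelling (1 − t) and cross-multiplying: 1,530,000·(EBIT − 89,000) = 1,940,000·(EBIT − 631,000).
EBIT × (1,940,000 − 1,530,000) = 631,000 × 1,940,000 − 89,000 × 1,530,000 = 1,087,970,000,000, so EBIT = 1,087,970,000,000 ÷ 410,000 = 2,653,585.37.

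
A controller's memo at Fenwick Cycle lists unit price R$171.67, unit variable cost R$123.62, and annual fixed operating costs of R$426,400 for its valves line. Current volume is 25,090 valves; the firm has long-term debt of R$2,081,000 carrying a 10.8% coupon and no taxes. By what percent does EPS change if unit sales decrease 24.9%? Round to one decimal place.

Contribution at this volume is 25,090 × R$48.05 = R$1,205,574.50.
Operating income = contribution − fixed costs = R$1,205,574.50 − R$426,400 = R$779,174.50.
Interest = R$224,748.00, so EBIT − I = R$554,426.50.
Degree of combined leverage = contribution ÷ (EBIT − I) = R$1,205,574.50 ÷ R$554,426.50 = 2.1745.
%ΔEPS = DCL × %ΔSales = 2.1745 × -24.9% = -54.1%.

-54.1%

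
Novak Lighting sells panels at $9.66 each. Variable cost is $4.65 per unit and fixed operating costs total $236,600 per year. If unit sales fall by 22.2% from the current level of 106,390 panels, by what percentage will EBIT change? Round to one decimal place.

-39.9%

Contribution at this volume is 106,390 × $5.01 = $533,013.90.
EBIT = $533,013.90 − $236,600 = $296,413.90.
So DOL = total CM / EBIT = $533,013.90 / $296,413.90 = 1.7982.
Operating income changes by 1.7982 × -22.2% = -39.9%.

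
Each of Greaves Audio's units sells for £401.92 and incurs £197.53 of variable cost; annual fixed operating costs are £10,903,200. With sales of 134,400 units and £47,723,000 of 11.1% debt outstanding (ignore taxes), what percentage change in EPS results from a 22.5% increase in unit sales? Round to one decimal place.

Total contribution margin = 134,400 × £204.39 = £27,470,016.00.
Operating income = contribution − fixed costs = £27,470,016.00 − £10,903,200 = £16,566,816.00.
After interest of £5,297,253.00, pre-tax earnings = £11,269,563.00.
Degree of combined leverage = contribution ÷ (EBIT − I) = £27,470,016.00 ÷ £11,269,563.00 = 2.4375.
EPS therefore changes by 2.4375 × (+22.5%) = +54.8%.

+54.8%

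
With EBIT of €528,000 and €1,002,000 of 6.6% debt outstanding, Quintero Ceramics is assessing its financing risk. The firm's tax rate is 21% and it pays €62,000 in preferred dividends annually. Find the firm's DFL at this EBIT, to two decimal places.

1.38

Annual interest charges come to €66,132.00.
Preferred dividends grossed up pre-tax: €62,000 / (1 − 0.21) = €78,481.01.
DFL = EBIT ÷ [EBIT − I − D_p/(1−t)] = €528,000 ÷ [€528,000 − €66,132.00 − €78,481.01] = €528,000 ÷ €383,386.99 = 1.3772.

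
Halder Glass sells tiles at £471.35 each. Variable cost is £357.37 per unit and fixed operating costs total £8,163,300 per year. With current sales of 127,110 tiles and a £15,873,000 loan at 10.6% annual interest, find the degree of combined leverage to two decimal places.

3.12

At 127,110 units, contribution = 127,110 × £113.98 = £14,487,997.80.
Operating income = contribution − fixed costs = £14,487,997.80 − £8,163,300 = £6,324,697.80. Interest = £1,682,538.00.
DOL = £14,487,997.80 ÷ £6,324,697.80 = 2.2907; DFL = £6,324,697.80 ÷ £4,642,159.80 = 1.3624.
DCL = DOL × DFL = 2.2907 × 1.3624 = 3.1208.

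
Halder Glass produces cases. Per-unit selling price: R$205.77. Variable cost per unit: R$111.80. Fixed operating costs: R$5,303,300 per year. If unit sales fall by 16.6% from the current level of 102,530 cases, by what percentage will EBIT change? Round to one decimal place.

Total contribution margin = 102,530 × R$93.97 = R$9,634,744.10.
Operating income = contribution − fixed costs = R$9,634,744.10 − R$5,303,300 = R$4,331,444.10.
DOL = contribution ÷ EBIT = R$9,634,744.10 ÷ R$4,331,444.10 = 2.2244.
Operating income changes by 2.2244 × -16.6% = -36.9%.

-36.9%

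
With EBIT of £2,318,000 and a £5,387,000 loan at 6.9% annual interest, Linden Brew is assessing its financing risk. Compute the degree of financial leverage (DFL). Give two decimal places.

1.19

Annual interest charges come to £371,703.00.
DFL = EBIT ÷ (EBIT − I) = £2,318,000 ÷ (£2,318,000 − £371,703.00) = £2,318,000 ÷ £1,946,297.00 = 1.1910.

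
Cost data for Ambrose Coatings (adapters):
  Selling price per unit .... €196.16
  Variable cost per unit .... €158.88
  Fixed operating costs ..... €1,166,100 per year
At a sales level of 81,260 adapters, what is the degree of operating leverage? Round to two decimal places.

Total contribution margin = 81,260 × €37.28 = €3,029,372.80.
Subtracting fixed costs: EBIT = €3,029,372.80 − €1,166,100 = €1,863,272.80.
DOL = contribution ÷ EBIT = €3,029,372.80 ÷ €1,863,272.80 = 1.6258.

1.63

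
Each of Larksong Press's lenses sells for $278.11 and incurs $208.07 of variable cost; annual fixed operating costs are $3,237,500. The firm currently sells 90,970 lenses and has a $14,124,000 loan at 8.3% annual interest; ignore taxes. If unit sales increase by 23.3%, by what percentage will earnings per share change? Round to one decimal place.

Total contribution margin = 90,970 × $70.04 = $6,371,538.80.
Operating income = contribution − fixed costs = $6,371,538.80 − $3,237,500 = $3,134,038.80.
After interest of $1,172,292.00, pre-tax earnings = $1,961,746.80.
DCL = total CM / (EBIT − I) = $6,371,538.80 / $1,961,746.80 = 3.2479.
EPS therefore changes by 3.2479 × (+23.3%) = +75.7%.

+75.7%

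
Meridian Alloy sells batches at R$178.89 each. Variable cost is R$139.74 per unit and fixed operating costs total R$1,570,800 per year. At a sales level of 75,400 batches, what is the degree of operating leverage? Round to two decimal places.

2.14

Total contribution margin = 75,400 × R$39.15 = R$2,951,910.00.
Operating income = contribution − fixed costs = R$2,951,910.00 − R$1,570,800 = R$1,381,110.00.
So DOL = total CM / EBIT = R$2,951,910.00 / R$1,381,110.00 = 2.1373.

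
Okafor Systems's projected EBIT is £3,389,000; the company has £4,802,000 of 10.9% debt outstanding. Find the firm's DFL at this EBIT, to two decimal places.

Annual interest charges come to £523,418.00.
DFL = EBIT ÷ (EBIT − I) = £3,389,000 ÷ (£3,389,000 − £523,418.00) = £3,389,000 ÷ £2,865,582.00 = 1.1827.

1.18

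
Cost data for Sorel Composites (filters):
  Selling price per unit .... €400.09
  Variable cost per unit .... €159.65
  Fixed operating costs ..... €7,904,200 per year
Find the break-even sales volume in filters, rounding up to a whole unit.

32,874 filters

Contribution margin per unit = €400.09 − €159.65 = €240.44.
Break-even Q = €7,904,200 / €240.44 = 32,873.90 → 32,874 filters.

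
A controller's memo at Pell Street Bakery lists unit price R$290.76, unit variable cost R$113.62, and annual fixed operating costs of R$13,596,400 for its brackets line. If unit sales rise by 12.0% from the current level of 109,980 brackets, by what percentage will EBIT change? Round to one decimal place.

+39.7%

Total contribution margin = 109,980 × R$177.14 = R$19,481,857.20.
EBIT = R$19,481,857.20 − R$13,596,400 = R$5,885,457.20.
Degree of operating leverage = R$19,481,857.20 / R$5,885,457.20 = 3.3102.
Operating income changes by 3.3102 × +12.0% = +39.7%.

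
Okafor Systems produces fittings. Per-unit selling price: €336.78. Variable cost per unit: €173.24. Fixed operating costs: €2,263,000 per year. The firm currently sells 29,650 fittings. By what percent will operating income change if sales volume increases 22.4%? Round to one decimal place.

+42.0%

Contribution at this volume is 29,650 × €163.54 = €4,848,961.00.
Operating income = contribution − fixed costs = €4,848,961.00 − €2,263,000 = €2,585,961.00.
Degree of operating leverage = €4,848,961.00 / €2,585,961.00 = 1.8751.
%ΔEBIT = DOL × %ΔSales = 1.8751 × +22.4% = +42.0%.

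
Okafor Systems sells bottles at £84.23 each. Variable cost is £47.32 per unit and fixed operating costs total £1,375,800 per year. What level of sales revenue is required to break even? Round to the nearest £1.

CM per unit = £84.23 − £47.32 = £36.91; CM ratio = £36.91 / £84.23 = 0.4382.
Break-even sales = FC ÷ CM ratio = £1,375,800 × £84.23 / £36.91 = £3,139,627.

£3,139,627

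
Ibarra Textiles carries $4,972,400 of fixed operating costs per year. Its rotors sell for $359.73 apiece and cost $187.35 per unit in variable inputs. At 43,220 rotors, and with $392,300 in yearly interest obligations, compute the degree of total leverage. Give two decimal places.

3.57

At 43,220 units, contribution = 43,220 × $172.38 = $7,450,263.60.
Operating income = contribution − fixed costs = $7,450,263.60 − $4,972,400 = $2,477,863.60. Interest = $392,300.00, so EBIT − I = $2,085,563.60.
Degree of total leverage = total CM / (EBIT − interest) = $7,450,263.60 / $2,085,563.60 = 3.5723.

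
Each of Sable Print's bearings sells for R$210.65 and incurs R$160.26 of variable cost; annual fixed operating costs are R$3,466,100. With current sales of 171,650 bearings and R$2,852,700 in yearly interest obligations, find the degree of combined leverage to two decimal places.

3.71

At 171,650 units, contribution = 171,650 × R$50.39 = R$8,649,443.50.
Subtracting fixed costs: EBIT = R$8,649,443.50 − R$3,466,100 = R$5,183,343.50. Interest = R$2,852,700.00, so EBIT − I = R$2,330,643.50.
Degree of total leverage = total CM / (EBIT − interest) = R$8,649,443.50 / R$2,330,643.50 = 3.7112.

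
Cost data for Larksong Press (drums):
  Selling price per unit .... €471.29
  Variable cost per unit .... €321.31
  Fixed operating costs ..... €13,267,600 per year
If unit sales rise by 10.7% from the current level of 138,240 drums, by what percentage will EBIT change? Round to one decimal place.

At 138,240 units, contribution = 138,240 × €149.98 = €20,733,235.20.
EBIT = €20,733,235.20 − €13,267,600 = €7,465,635.20.
So DOL = total CM / EBIT = €20,733,235.20 / €7,465,635.20 = 2.7772.
Operating income changes by 2.7772 × +10.7% = +29.7%.

+29.7%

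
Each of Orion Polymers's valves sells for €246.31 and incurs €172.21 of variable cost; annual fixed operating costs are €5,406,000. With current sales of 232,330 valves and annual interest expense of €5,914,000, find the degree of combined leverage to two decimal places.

Total contribution margin = 232,330 × €74.10 = €17,215,653.00.
Operating income = contribution − fixed costs = €17,215,653.00 − €5,406,000 = €11,809,653.00. Interest = €5,914,000.00, so EBIT − I = €5,895,653.00.
DCL = contribution ÷ (EBIT − I) = €17,215,653.00 ÷ €5,895,653.00 = 2.9201.

2.92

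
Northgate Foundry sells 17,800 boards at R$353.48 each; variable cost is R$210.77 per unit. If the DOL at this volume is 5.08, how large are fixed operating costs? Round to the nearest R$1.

R$2,040,191

Contribution at this volume is 17,800 × R$142.71 = R$2,540,238.00.
DOL = contribution / EBIT, so EBIT = R$2,540,238.00 / 5.08 = R$500,046.85.
Fixed costs = CM − EBIT = R$2,540,238.00 − R$500,046.85 = R$2,040,191.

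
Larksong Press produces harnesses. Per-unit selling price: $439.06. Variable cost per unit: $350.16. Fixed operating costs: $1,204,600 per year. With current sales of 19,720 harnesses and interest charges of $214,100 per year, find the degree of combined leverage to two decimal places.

Contribution at this volume is 19,720 × $88.90 = $1,753,108.00.
Subtracting fixed costs: EBIT = $1,753,108.00 − $1,204,600 = $548,508.00. Interest = $214,100.00, so EBIT − I = $334,408.00.
DCL = contribution ÷ (EBIT − I) = $1,753,108.00 ÷ $334,408.00 = 5.2424.

5.24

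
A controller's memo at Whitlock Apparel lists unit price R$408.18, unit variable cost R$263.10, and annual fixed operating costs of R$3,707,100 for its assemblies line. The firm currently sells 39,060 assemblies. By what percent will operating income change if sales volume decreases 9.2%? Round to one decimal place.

-26.6%

Contribution at this volume is 39,060 × R$145.08 = R$5,666,824.80.
Subtracting fixed costs: EBIT = R$5,666,824.80 − R$3,707,100 = R$1,959,724.80.
Degree of operating leverage = R$5,666,824.80 / R$1,959,724.80 = 2.8916.
So EBIT moves 2.8916 × (-9.2%) = -26.6%.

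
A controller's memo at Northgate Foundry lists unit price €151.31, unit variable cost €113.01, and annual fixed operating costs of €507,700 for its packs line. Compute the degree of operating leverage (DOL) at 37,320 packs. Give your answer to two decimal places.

Total contribution margin = 37,320 × €38.30 = €1,429,356.00.
EBIT = €1,429,356.00 − €507,700 = €921,656.00.
Degree of operating leverage = €1,429,356.00 / €921,656.00 = 1.5509.

1.55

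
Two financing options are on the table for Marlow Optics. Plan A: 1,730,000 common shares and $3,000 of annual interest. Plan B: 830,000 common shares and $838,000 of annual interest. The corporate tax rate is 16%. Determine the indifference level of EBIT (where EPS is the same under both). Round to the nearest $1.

Set EPS_A = EPS_B: (EBIT − $3,000)(1 − 0.16) ÷ 1,730,000 = (EBIT − $838,000)(1 − 0.16) ÷ 830,000.
Cancelling (1 − t) and cross-multiplying: 830,000·(EBIT − 3,000) = 1,730,000·(EBIT − 838,000).
Solving, EBIT = (838,000·1,730,000 − 3,000·830,000) / (1,730,000 − 830,000) = 1,447,250,000,000 / 900,000 = 1,608,055.56.

$1,608,056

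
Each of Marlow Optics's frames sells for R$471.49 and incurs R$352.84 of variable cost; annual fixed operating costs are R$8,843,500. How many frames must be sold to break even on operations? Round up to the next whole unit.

Unit CM = price − variable cost = R$471.49 − R$352.84 = R$118.65.
Break-even volume = fixed costs ÷ CM per unit = R$8,843,500 ÷ R$118.65 = 74,534.34, so 74,535 frames.

74,535 frames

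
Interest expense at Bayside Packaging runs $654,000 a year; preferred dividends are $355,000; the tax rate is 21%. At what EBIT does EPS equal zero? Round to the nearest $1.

$1,103,367

Grossing the preferred dividend up to pre-tax terms: $355,000 / (1 − 0.21) = $449,367.09.
EPS = 0 when EBIT covers interest plus the pre-tax preferred burden: $654,000 + $449,367.09 = $1,103,367.09.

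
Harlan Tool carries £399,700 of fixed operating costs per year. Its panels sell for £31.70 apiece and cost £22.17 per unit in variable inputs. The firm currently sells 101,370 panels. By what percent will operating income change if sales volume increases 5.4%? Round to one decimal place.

At 101,370 units, contribution = 101,370 × £9.53 = £966,056.10.
Operating income = contribution − fixed costs = £966,056.10 − £399,700 = £566,356.10.
So DOL = total CM / EBIT = £966,056.10 / £566,356.10 = 1.7057.
So EBIT moves 1.7057 × (+5.4%) = +9.2%.

+9.2%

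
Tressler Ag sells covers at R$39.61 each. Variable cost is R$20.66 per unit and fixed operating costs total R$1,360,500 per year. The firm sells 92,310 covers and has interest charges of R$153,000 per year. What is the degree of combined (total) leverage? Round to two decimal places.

At 92,310 units, contribution = 92,310 × R$18.95 = R$1,749,274.50.
Operating income = contribution − fixed costs = R$1,749,274.50 − R$1,360,500 = R$388,774.50. Interest = R$153,000.00, so EBIT − I = R$235,774.50.
Degree of total leverage = total CM / (EBIT − interest) = R$1,749,274.50 / R$235,774.50 = 7.4193.

7.42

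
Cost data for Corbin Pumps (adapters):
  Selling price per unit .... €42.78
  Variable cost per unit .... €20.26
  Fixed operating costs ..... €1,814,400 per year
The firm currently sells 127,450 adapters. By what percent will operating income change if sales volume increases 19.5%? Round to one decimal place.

At 127,450 units, contribution = 127,450 × €22.52 = €2,870,174.00.
Subtracting fixed costs: EBIT = €2,870,174.00 − €1,814,400 = €1,055,774.00.
DOL = contribution ÷ EBIT = €2,870,174.00 ÷ €1,055,774.00 = 2.7185.
%ΔEBIT = DOL × %ΔSales = 2.7185 × +19.5% = +53.0%.

+53.0%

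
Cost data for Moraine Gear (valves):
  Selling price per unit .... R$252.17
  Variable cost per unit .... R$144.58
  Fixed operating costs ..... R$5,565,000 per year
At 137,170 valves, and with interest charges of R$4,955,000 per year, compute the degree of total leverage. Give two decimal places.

3.48

Contribution at this volume is 137,170 × R$107.59 = R$14,758,120.30.
EBIT = R$14,758,120.30 − R$5,565,000 = R$9,193,120.30. Interest = R$4,955,000.00, so EBIT − I = R$4,238,120.30.
Degree of total leverage = total CM / (EBIT − interest) = R$14,758,120.30 / R$4,238,120.30 = 3.4822.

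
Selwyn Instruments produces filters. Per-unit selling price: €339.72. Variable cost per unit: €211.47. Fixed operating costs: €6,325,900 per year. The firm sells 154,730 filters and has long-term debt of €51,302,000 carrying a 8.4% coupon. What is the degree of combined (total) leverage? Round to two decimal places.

Contribution at this volume is 154,730 × €128.25 = €19,844,122.50.
Subtracting fixed costs: EBIT = €19,844,122.50 − €6,325,900 = €13,518,222.50. Interest = €4,309,368.00, so EBIT − I = €9,208,854.50.
Degree of total leverage = total CM / (EBIT − interest) = €19,844,122.50 / €9,208,854.50 = 2.1549.

2.15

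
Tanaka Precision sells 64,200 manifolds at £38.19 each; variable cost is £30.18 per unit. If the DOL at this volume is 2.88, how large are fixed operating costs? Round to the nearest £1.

£335,686

Contribution at this volume is 64,200 × £8.01 = £514,242.00.
Since DOL = CM ÷ EBIT, EBIT = £514,242.00 ÷ 2.88 = £178,556.25.
Fixed costs = CM − EBIT = £514,242.00 − £178,556.25 = £335,686.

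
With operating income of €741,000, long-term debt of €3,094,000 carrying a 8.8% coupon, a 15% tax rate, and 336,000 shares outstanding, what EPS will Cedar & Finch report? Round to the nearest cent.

€1.19

Interest = €272,272.00, so EBT = €741,000 − €272,272.00 = €468,728.00.
Net income = €468,728.00 × (1 − 0.15) = €398,418.80.
Per share: €398,418.80 / 336,000 shares = €1.19.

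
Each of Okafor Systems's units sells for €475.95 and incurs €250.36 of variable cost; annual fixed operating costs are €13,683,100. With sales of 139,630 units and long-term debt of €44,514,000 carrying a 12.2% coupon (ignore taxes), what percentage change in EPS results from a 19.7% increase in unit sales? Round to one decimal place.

+50.1%

Contribution at this volume is 139,630 × €225.59 = €31,499,131.70.
EBIT = €31,499,131.70 − €13,683,100 = €17,816,031.70.
Interest = €5,430,708.00, so EBIT − I = €12,385,323.70.
DCL = total CM / (EBIT − I) = €31,499,131.70 / €12,385,323.70 = 2.5433.
EPS therefore changes by 2.5433 × (+19.7%) = +50.1%.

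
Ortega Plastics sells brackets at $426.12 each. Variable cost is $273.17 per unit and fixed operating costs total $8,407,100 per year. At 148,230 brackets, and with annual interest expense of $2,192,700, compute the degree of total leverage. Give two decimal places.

Total contribution margin = 148,230 × $152.95 = $22,671,778.50.
Subtracting fixed costs: EBIT = $22,671,778.50 − $8,407,100 = $14,264,678.50. Interest = $2,192,700.00, so EBIT − I = $12,071,978.50.
Degree of total leverage = total CM / (EBIT − interest) = $22,671,778.50 / $12,071,978.50 = 1.8780.

1.88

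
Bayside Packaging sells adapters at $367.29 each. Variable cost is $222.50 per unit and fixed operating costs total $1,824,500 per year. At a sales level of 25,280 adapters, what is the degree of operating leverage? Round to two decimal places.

Total contribution margin = 25,280 × $144.79 = $3,660,291.20.
Subtracting fixed costs: EBIT = $3,660,291.20 − $1,824,500 = $1,835,791.20.
Degree of operating leverage = $3,660,291.20 / $1,835,791.20 = 1.9938.

1.99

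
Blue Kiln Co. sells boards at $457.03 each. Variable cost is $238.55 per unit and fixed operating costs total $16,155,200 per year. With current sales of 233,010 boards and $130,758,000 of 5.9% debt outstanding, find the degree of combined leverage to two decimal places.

At 233,010 units, contribution = 233,010 × $218.48 = $50,908,024.80.
Operating income = contribution − fixed costs = $50,908,024.80 − $16,155,200 = $34,752,824.80. Interest = $7,714,722.00, so EBIT − I = $27,038,102.80.
DCL = contribution ÷ (EBIT − I) = $50,908,024.80 ÷ $27,038,102.80 = 1.8828.

1.88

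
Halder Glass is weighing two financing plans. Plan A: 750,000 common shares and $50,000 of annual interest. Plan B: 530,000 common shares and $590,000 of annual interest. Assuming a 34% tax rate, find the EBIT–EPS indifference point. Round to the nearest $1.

At indifference, (EBIT − 50,000)(1 − t)/750,000 = (EBIT − 590,000)(1 − t)/530,000.
The (1 − t) factor cancels: (EBIT − 50,000) × 530,000 = (EBIT − 590,000) × 750,000.
Solving, EBIT = (590,000·750,000 − 50,000·530,000) / (750,000 − 530,000) = 416,000,000,000 / 220,000 = 1,890,909.09.

$1,890,909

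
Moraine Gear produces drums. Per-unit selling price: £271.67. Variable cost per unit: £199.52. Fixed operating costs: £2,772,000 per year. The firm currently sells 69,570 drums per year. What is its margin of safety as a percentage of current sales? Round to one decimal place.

Unit CM = price − variable cost = £271.67 − £199.52 = £72.15. Break-even units = £2,772,000 ÷ £72.15 = 38,419.96; break-even revenue = 38,419.96 × £271.67 = £10,437,550.10.
Actual sales revenue = 69,570 × £271.67 = £18,900,081.90.
Margin of safety = (£18,900,081.90 − £10,437,550.10) ÷ £18,900,081.90 = 44.8%.

44.8%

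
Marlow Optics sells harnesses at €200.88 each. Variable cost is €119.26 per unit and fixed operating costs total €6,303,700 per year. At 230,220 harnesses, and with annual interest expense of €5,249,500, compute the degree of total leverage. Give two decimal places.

2.60

Contribution at this volume is 230,220 × €81.62 = €18,790,556.40.
Operating income = contribution − fixed costs = €18,790,556.40 − €6,303,700 = €12,486,856.40. Interest = €5,249,500.00, so EBIT − I = €7,237,356.40.
Degree of total leverage = total CM / (EBIT − interest) = €18,790,556.40 / €7,237,356.40 = 2.5963.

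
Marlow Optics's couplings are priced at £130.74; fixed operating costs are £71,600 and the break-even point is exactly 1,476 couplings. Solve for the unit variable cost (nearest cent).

Contribution per unit must be FC / Q = £71,600 / 1,476 = £48.5095.
Variable cost per unit = £130.74 − £48.5095 = £82.23.

£82.23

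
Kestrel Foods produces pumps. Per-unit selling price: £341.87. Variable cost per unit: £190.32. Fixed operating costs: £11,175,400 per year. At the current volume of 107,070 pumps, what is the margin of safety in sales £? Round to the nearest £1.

Each unit contributes £341.87 − £190.32 = £151.55. Break-even units = £11,175,400 ÷ £151.55 = 73,740.68; break-even revenue = 73,740.68 × £341.87 = £25,209,726.15.
Current sales = 107,070 × £341.87 = £36,604,020.90.
Margin of safety = £36,604,020.90 − £25,209,726.15 = £11,394,295.

£11,394,295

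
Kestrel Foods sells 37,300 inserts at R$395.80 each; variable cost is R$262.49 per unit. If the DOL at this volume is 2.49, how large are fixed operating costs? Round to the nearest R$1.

Contribution at this volume is 37,300 × R$133.31 = R$4,972,463.00.
Since DOL = CM ÷ EBIT, EBIT = R$4,972,463.00 ÷ 2.49 = R$1,996,973.09.
And FC = contribution − EBIT = R$4,972,463.00 − R$1,996,973.09 = R$2,975,490.

R$2,975,490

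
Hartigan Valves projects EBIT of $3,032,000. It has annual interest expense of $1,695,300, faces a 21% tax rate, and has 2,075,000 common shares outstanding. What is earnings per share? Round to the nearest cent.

$0.51

Interest = $1,695,300.00, so EBT = $3,032,000 − $1,695,300.00 = $1,336,700.00.
After tax at 21%: net income = $1,336,700.00 × 0.79 = $1,055,993.00.
Per share: $1,055,993.00 / 2,075,000 shares = $0.51.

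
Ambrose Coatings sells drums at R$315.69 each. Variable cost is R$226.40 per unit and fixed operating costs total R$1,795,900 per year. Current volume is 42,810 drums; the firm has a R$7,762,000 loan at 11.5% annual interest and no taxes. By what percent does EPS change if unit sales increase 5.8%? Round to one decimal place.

Contribution at this volume is 42,810 × R$89.29 = R$3,822,504.90.
Subtracting fixed costs: EBIT = R$3,822,504.90 − R$1,795,900 = R$2,026,604.90.
Interest = R$892,630.00, so EBIT − I = R$1,133,974.90.
Degree of combined leverage = contribution ÷ (EBIT − I) = R$3,822,504.90 ÷ R$1,133,974.90 = 3.3709.
%ΔEPS = DCL × %ΔSales = 3.3709 × +5.8% = +19.6%.

+19.6%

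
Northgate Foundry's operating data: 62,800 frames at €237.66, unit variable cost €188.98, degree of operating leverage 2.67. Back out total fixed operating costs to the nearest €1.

At 62,800 units, contribution = 62,800 × €48.68 = €3,057,104.00.
DOL = contribution / EBIT, so EBIT = €3,057,104.00 / 2.67 = €1,144,982.77.
And FC = contribution − EBIT = €3,057,104.00 − €1,144,982.77 = €1,912,121.

€1,912,121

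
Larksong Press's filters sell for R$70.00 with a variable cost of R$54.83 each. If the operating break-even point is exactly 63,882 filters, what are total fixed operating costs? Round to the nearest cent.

R$969,089.94

Contribution margin per unit = R$70.00 − R$54.83 = R$15.17.
Since BE = FC / CM, FC = 63,882 × R$15.17 = R$969,089.94.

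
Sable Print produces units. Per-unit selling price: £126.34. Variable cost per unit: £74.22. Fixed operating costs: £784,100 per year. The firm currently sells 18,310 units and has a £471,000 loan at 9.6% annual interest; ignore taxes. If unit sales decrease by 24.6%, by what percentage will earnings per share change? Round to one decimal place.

-187.8%

Total contribution margin = 18,310 × £52.12 = £954,317.20.
EBIT = £954,317.20 − £784,100 = £170,217.20.
Interest = £45,216.00, so EBIT − I = £125,001.20.
Degree of combined leverage = contribution ÷ (EBIT − I) = £954,317.20 ÷ £125,001.20 = 7.6345.
EPS therefore changes by 7.6345 × (-24.6%) = -187.8%.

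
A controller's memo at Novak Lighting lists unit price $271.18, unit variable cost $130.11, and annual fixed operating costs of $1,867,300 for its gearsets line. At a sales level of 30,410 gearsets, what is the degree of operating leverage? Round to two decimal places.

1.77

Contribution at this volume is 30,410 × $141.07 = $4,289,938.70.
EBIT = $4,289,938.70 − $1,867,300 = $2,422,638.70.
Degree of operating leverage = $4,289,938.70 / $2,422,638.70 = 1.7708.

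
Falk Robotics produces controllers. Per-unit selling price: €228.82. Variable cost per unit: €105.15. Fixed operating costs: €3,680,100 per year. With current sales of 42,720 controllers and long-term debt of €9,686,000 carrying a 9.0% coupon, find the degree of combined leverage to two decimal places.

7.22

Total contribution margin = 42,720 × €123.67 = €5,283,182.40.
EBIT = €5,283,182.40 − €3,680,100 = €1,603,082.40. Interest = €871,740.00, so EBIT − I = €731,342.40.
DCL = contribution ÷ (EBIT − I) = €5,283,182.40 ÷ €731,342.40 = 7.2240.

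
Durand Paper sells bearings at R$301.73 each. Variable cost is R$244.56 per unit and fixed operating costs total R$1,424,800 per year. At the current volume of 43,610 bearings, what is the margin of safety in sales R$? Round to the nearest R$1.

Unit CM = price − variable cost = R$301.73 − R$244.56 = R$57.17. Break-even units = R$1,424,800 ÷ R$57.17 = 24,922.16; break-even revenue = 24,922.16 × R$301.73 = R$7,519,763.93.
Current sales = 43,610 × R$301.73 = R$13,158,445.30.
Margin of safety = R$13,158,445.30 − R$7,519,763.93 = R$5,638,681.

R$5,638,681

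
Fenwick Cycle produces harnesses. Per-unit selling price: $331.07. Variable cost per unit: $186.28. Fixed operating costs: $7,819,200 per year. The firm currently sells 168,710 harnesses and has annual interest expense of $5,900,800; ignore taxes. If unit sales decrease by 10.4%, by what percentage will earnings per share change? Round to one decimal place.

At 168,710 units, contribution = 168,710 × $144.79 = $24,427,520.90.
Operating income = contribution − fixed costs = $24,427,520.90 − $7,819,200 = $16,608,320.90.
Interest = $5,900,800.00, so EBIT − I = $10,707,520.90.
Degree of combined leverage = contribution ÷ (EBIT − I) = $24,427,520.90 ÷ $10,707,520.90 = 2.2813.
EPS therefore changes by 2.2813 × (-10.4%) = -23.7%.

-23.7%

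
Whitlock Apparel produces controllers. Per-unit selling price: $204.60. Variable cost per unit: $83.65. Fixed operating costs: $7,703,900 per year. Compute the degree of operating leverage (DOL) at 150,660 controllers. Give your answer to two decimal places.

Contribution at this volume is 150,660 × $120.95 = $18,222,327.00.
EBIT = $18,222,327.00 − $7,703,900 = $10,518,427.00.
DOL = contribution ÷ EBIT = $18,222,327.00 ÷ $10,518,427.00 = 1.7324.

1.73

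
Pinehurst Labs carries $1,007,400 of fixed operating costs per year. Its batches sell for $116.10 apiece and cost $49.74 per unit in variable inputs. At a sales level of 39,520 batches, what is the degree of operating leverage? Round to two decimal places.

Contribution at this volume is 39,520 × $66.36 = $2,622,547.20.
Operating income = contribution − fixed costs = $2,622,547.20 − $1,007,400 = $1,615,147.20.
So DOL = total CM / EBIT = $2,622,547.20 / $1,615,147.20 = 1.6237.

1.62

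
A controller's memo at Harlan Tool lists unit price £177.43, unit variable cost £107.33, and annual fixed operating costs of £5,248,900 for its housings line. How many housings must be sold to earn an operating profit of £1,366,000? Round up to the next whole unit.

Unit CM = price − variable cost = £177.43 − £107.33 = £70.10.
Required volume = (fixed costs + target profit) ÷ CM = (£5,248,900 + £1,366,000) ÷ £70.10 = 94,363.77, so 94,364 housings.

94,364 housings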